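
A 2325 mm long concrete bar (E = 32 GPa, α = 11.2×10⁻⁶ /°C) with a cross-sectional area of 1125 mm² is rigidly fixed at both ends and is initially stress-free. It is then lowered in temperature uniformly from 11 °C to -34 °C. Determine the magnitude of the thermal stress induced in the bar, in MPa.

σ ≈ 16.1 MPa (tensile)

With length fixed, the mechanical strain must cancel the thermal strain αΔT = 11.2×10⁻⁶ × 45 = 504×10⁻⁶.
σ = EαΔT = 32×10³ × 11.2×10⁻⁶ × 45 = 16.13 MPa (tensile; the bar is trying to contract).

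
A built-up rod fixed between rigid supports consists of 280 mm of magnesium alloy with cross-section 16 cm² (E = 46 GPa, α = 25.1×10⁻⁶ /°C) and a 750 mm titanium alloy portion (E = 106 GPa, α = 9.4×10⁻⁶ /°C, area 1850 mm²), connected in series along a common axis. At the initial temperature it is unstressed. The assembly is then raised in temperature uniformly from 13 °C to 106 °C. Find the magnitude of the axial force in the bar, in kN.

If the supports were absent, the total length change would be Σ αᵢΔT Lᵢ = 25.1×10⁻⁶×93×280 + 9.4×10⁻⁶×93×750 = 1.309 mm.
Since the ends are fixed, an axial force P builds up, equal in every segment, with P · Σ Lᵢ/(AᵢEᵢ) = δ_free.
The series flexibility is Σ Lᵢ/(AᵢEᵢ) = 280/(1600×46×10³) + 750/(1850×106×10³) = 7.629×10⁻⁶ mm/N.
So P = 1.309 / 7.629×10⁻⁶ = 171.6 kN, compressive.

P ≈ 172 kN (compressive)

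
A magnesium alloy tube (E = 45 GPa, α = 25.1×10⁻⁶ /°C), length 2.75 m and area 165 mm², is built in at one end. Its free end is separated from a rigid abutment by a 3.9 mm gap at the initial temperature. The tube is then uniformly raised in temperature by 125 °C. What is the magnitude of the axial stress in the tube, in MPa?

σ ≈ 77.4 MPa (compressive)

Unrestrained expansion: δ_free = αΔT L = 25.1×10⁻⁶ × 125 × 2750 = 8.628 mm.
The gap closes (δ_free > 3.9 mm) and the wall then resists a further 8.628 − 3.9 = 4.728 mm of expansion.
Compatibility: PL/(AE) = 4.728 mm, so σ = P/A = E × (4.728/2750) = 77.37 MPa.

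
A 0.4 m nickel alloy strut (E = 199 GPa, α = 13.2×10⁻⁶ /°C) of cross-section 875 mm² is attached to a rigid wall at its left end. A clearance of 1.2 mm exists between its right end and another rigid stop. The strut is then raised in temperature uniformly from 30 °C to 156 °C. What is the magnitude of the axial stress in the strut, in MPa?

Free thermal elongation = αΔT L = 13.2×10⁻⁶ × 126 × 400 = 0.6653 mm.
This is smaller than the 1.2 mm clearance, so the strut expands freely without reaching the stop — the stress is zero.

σ ≈ 0 MPa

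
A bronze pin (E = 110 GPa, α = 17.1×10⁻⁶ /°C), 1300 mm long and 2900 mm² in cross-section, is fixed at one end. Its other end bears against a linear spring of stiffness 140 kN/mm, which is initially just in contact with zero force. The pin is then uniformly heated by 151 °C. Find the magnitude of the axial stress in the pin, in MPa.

The unrestrained thermal change is αΔT L = 17.1×10⁻⁶ × 151 × 1300 = 3.357 mm.
With a force P in the spring, the elastic change of the pin is PL/(AE) and that of the spring is P/k; compatibility requires their sum to equal δ_free.
P [ L/(AE) + 1/k ] = δ_free → P [ 1300/(2900×110×10³) + 1/(140×10³) ] = 3.357.
P = 3.357 / 1.122×10⁻⁵ = 299200 N.
σ = P/A = 299200/2900 = 103.2 MPa.

σ ≈ 103 MPa (compressive)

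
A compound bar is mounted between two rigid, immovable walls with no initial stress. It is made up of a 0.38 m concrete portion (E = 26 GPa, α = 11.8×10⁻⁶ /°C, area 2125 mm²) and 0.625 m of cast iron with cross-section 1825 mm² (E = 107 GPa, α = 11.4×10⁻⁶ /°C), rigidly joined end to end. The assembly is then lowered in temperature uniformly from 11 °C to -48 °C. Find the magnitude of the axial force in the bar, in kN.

P ≈ 68 kN (tensile)

Free thermal contraction of the whole bar: Σ αᵢΔT Lᵢ = 11.8×10⁻⁶×59×380 + 11.4×10⁻⁶×59×625 = 0.6849 mm.
The rigid supports impose zero overall length change; the single axial force P common to all segments must satisfy P Σ Lᵢ/(AᵢEᵢ) = δ_free.
The series flexibility is Σ Lᵢ/(AᵢEᵢ) = 380/(2125×26×10³) + 625/(1825×107×10³) = 1.008×10⁻⁵ mm/N.
P = 0.6849 / 1.008×10⁻⁵ = 67960 N = 67.96 kN, tensile.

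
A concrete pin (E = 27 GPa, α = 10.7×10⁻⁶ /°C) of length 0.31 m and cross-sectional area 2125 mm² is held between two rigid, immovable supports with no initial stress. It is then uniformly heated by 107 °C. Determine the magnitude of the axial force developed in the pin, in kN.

With zero net strain, σ = E·αΔT = 27 GPa × 10.7×10⁻⁶ × 107 = 30.91 MPa.
Then P = σA = 30.91 × 2125 mm² = 65.69 kN, compressive.

P ≈ 65.7 kN (compressive)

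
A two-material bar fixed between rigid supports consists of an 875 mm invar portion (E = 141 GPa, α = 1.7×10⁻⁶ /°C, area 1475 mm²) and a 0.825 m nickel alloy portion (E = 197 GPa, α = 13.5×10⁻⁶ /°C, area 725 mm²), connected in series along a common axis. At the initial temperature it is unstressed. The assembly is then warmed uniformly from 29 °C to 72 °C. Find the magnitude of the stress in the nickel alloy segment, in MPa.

Free thermal expansion of the whole bar: Σ αᵢΔT Lᵢ = 1.7×10⁻⁶×43×875 + 13.5×10⁻⁶×43×825 = 0.5429 mm.
Since the ends are fixed, an axial force P builds up, equal in every segment, with P · Σ Lᵢ/(AᵢEᵢ) = δ_free.
The series flexibility is Σ Lᵢ/(AᵢEᵢ) = 875/(1475×141×10³) + 825/(725×197×10³) = 9.984×10⁻⁶ mm/N.
So P = 0.5429 / 9.984×10⁻⁶ = 54.38 kN, compressive.
σ_{nickel alloy} = P / A = 54380 / 725 = 75 MPa.

σ ≈ 75 MPa (compressive)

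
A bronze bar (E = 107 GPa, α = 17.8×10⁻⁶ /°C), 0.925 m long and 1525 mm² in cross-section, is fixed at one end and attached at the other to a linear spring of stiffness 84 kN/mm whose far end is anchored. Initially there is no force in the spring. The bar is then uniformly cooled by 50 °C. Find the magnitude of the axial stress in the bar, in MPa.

σ ≈ 30.7 MPa (tensile)

The unrestrained thermal change is αΔT L = 17.8×10⁻⁶ × 50 × 925 = 0.8232 mm.
With a force P in the spring, the elastic change of the bar is PL/(AE) and that of the spring is P/k; compatibility requires their sum to equal δ_free.
P [ L/(AE) + 1/k ] = δ_free → P [ 925/(1525×107×10³) + 1/(84×10³) ] = 0.8232.
P = 0.8232 / 1.757×10⁻⁵ = 46850 N.
σ = P/A = 46850/1525 = 30.72 MPa.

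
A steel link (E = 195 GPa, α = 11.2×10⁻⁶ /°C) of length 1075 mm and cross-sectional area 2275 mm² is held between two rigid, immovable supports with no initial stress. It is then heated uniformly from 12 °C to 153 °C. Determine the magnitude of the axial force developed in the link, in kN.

P ≈ 701 kN (compressive)

Full restraint means ε = 0, so the stress is σ = EαΔT = 195×10³ × 11.2×10⁻⁶ × 141 = 307.9 MPa.
Then P = σA = 307.9 × 2275 mm² = 700.6 kN, compressive.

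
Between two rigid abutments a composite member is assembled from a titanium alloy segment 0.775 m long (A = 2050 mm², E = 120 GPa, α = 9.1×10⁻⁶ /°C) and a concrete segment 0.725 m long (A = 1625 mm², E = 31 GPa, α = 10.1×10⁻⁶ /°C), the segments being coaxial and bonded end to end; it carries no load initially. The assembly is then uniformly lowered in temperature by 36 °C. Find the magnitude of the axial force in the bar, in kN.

P ≈ 29.5 kN (tensile)

If the supports were absent, the total length change would be Σ αᵢΔT Lᵢ = 9.1×10⁻⁶×36×775 + 10.1×10⁻⁶×36×725 = 0.5175 mm.
The rigid supports impose zero overall length change; the single axial force P common to all segments must satisfy P Σ Lᵢ/(AᵢEᵢ) = δ_free.
The series flexibility is Σ Lᵢ/(AᵢEᵢ) = 775/(2050×120×10³) + 725/(1625×31×10³) = 1.754×10⁻⁵ mm/N.
Hence P = δ_free / Σ(L/AE) = 0.5175/1.754×10⁻⁵ = 29.5 kN (tensile).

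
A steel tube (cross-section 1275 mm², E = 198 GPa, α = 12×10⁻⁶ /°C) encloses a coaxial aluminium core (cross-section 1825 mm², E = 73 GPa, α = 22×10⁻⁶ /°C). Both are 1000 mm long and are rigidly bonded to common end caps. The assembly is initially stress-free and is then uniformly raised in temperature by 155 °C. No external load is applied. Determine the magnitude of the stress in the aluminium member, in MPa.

The aluminium has the larger α, so on heating it would change length more than the steel if both were free. The rigid plates force a common final length, so the aluminium is put into compression and the steel into tension, with equal and opposite forces P (no external load).
Equating the net (thermal + elastic) strains gives |α₁ − α₂|·ΔT = P·[1/(A₁E₁) + 1/(A₂E₂)].
|α₁ − α₂|·ΔT = 10×10⁻⁶ × 155 = 0.00155.
1/(A₁E₁) + 1/(A₂E₂) = 1/(1275×198×10³) + 1/(1825×73×10³) = 1.147×10⁻⁸ N⁻¹.
P = 0.00155 / 1.147×10⁻⁸ = 135200 N = 135.2 kN.
σ_{aluminium} = P/A₂ = 135200/1825 = 74.06 MPa, compressive.

σ ≈ 74.1 MPa (compressive)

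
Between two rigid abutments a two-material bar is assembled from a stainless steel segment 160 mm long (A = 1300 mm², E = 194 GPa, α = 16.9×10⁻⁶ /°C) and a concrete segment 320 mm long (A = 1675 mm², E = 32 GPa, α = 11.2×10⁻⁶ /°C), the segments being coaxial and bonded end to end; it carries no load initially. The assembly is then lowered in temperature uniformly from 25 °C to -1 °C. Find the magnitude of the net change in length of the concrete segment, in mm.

|ΔL| ≈ 0.0546 mm

If the supports were absent, the total length change would be Σ αᵢΔT Lᵢ = 16.9×10⁻⁶×26×160 + 11.2×10⁻⁶×26×320 = 0.1635 mm.
The rigid supports impose zero overall length change; the single axial force P common to all segments must satisfy P Σ Lᵢ/(AᵢEᵢ) = δ_free.
Σ Lᵢ/(AᵢEᵢ) = 160/(1300×194×10³) + 320/(1675×32×10³) = 6.605×10⁻⁶ mm/N.
So P = 0.1635 / 6.605×10⁻⁶ = 24.75 kN, tensile.
For the concrete segment, free thermal change = 11.2×10⁻⁶×26×320 = 0.09318 mm and elastic change from P = 24750×320/(1675×32×10³) = 0.1478 mm; these oppose, so the net change is 0.0546 mm (segment lengthens).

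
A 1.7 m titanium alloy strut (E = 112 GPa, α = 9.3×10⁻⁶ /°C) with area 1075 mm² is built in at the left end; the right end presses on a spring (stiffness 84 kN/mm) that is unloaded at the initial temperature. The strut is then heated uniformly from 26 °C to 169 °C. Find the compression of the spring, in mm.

δ ≈ 1.03 mm

The unrestrained thermal change is αΔT L = 9.3×10⁻⁶ × 143 × 1700 = 2.261 mm.
With a force P in the spring, the elastic change of the strut is PL/(AE) and that of the spring is P/k; compatibility requires their sum to equal δ_free.
P [ L/(AE) + 1/k ] = δ_free → P [ 1700/(1075×112×10³) + 1/(84×10³) ] = 2.261.
P = 2.261 / 2.602×10⁻⁵ = 86870 N.
Spring compression = P/k = 86870/(84×10³) = 1.034 mm.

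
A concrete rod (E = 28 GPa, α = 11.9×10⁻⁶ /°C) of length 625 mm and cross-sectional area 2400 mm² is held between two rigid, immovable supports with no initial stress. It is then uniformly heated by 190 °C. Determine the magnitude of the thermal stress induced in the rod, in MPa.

σ ≈ 63.3 MPa (compressive)

Because both ends are immovable the net strain is zero, and the suppressed thermal strain is αΔT = 11.9×10⁻⁶ × 190 = 2261×10⁻⁶.
Hence σ = E·αΔT = 28×10³ × 2261×10⁻⁶ = 63.31 MPa, compressive.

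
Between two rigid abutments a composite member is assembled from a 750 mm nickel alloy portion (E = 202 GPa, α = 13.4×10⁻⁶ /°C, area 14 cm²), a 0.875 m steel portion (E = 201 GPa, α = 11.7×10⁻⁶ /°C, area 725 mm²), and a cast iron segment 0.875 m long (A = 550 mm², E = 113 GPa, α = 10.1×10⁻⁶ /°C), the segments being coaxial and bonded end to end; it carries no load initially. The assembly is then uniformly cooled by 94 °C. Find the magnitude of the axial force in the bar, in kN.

With the walls removed the bar would change length by δ_free = Σ αᵢΔT Lᵢ = 13.4×10⁻⁶×94×750 + 11.7×10⁻⁶×94×875 + 10.1×10⁻⁶×94×875 = 2.738 mm.
The walls prevent any net length change, so an axial force P (same in every segment) develops. Compatibility: P · Σ Lᵢ/(AᵢEᵢ) = δ_free.
The series flexibility is Σ Lᵢ/(AᵢEᵢ) = 750/(1400×202×10³) + 875/(725×201×10³) + 875/(550×113×10³) = 2.274×10⁻⁵ mm/N.
Hence P = δ_free / Σ(L/AE) = 2.738/2.274×10⁻⁵ = 120.4 kN (tensile).

P ≈ 120 kN (tensile)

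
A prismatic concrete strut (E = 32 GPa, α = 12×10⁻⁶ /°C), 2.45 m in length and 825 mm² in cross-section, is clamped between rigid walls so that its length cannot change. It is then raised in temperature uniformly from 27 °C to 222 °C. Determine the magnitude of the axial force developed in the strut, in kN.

With zero net strain, σ = E·αΔT = 32 GPa × 12×10⁻⁶ × 195 = 74.88 MPa.
P = AEαΔT = 825 × 32×10³ × 12×10⁻⁶ × 195 = 61.78 kN (compressive).

P ≈ 61.8 kN (compressive)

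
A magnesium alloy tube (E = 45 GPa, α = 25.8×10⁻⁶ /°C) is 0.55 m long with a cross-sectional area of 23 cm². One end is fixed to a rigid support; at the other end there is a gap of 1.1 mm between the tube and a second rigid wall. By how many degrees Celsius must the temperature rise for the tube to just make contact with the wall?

ΔT ≈ 77.5 °C

Contact occurs when the free expansion equals the gap: αΔT L = 1.1 mm.
ΔT = 1.1 / (25.8×10⁻⁶ × 550) = 77.52 °C.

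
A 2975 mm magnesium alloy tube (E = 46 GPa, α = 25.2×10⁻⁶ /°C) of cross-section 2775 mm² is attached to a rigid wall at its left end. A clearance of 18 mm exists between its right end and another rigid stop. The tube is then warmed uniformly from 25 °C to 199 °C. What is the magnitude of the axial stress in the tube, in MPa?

Free thermal elongation = αΔT L = 25.2×10⁻⁶ × 174 × 2975 = 13.04 mm.
This is smaller than the 18 mm clearance, so the tube expands freely without reaching the stop — the stress is zero.

σ ≈ 0 MPa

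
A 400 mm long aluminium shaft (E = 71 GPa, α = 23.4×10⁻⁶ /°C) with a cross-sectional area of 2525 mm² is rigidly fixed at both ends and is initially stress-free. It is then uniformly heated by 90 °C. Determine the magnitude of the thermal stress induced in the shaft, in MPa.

σ ≈ 150 MPa (compressive)

The supports are rigid, so the total axial strain is zero. The restrained thermal strain is ε = αΔT = 23.4×10⁻⁶ × 90 = 2106×10⁻⁶.
The stress required to suppress this strain is σ = Eε = 71×10³ × 2106×10⁻⁶ = 149.5 MPa, compressive since the shaft is trying to expand.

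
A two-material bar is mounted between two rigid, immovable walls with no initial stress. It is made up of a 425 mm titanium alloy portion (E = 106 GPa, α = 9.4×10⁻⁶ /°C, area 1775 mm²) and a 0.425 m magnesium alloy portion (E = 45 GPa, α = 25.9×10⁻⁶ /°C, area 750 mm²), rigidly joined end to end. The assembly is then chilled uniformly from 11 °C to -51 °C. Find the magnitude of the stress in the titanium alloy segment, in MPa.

σ ≈ 35.3 MPa (tensile)

Free thermal contraction of the whole bar: Σ αᵢΔT Lᵢ = 9.4×10⁻⁶×62×425 + 25.9×10⁻⁶×62×425 = 0.9302 mm.
Since the ends are fixed, an axial force P builds up, equal in every segment, with P · Σ Lᵢ/(AᵢEᵢ) = δ_free.
Σ Lᵢ/(AᵢEᵢ) = 425/(1775×106×10³) + 425/(750×45×10³) = 1.485×10⁻⁵ mm/N.
P = 0.9302 / 1.485×10⁻⁵ = 62630 N = 62.63 kN, tensile.
σ_{titanium alloy} = P / A = 62630 / 1775 = 35.28 MPa.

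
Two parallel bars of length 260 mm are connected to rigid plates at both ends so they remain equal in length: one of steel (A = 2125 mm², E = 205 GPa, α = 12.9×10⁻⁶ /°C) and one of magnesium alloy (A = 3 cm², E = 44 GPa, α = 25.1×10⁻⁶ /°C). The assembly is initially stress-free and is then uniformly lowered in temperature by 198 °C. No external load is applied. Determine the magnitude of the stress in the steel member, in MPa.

σ ≈ 14.6 MPa (compressive)

Equilibrium of a rigid end plate with no external load gives equal and opposite internal forces ±P in the two members. Since α_{magnesium alloy} > α_{steel}, cooling drives the magnesium alloy into tension and the steel into compression.
Equating the net (thermal + elastic) strains gives |α₁ − α₂|·ΔT = P·[1/(A₁E₁) + 1/(A₂E₂)].
|α₁ − α₂|·ΔT = 12.2×10⁻⁶ × 198 = 0.002416.
1/(A₁E₁) + 1/(A₂E₂) = 1/(2125×205×10³) + 1/(300×44×10³) = 7.805×10⁻⁸ N⁻¹.
So P = 0.002416 / 7.805×10⁻⁸ = 30.95 kN.
σ_{steel} = P/A₁ = 30950/2125 = 14.56 MPa, compressive.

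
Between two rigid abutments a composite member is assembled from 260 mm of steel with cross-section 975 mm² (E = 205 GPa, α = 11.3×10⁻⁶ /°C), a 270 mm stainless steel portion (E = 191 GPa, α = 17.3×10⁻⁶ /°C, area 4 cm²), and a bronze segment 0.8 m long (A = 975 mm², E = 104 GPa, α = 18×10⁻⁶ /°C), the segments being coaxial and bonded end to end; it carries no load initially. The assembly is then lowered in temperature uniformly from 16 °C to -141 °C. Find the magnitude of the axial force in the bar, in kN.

P ≈ 272 kN (tensile)

Free thermal contraction of the whole bar: Σ αᵢΔT Lᵢ = 11.3×10⁻⁶×157×260 + 17.3×10⁻⁶×157×270 + 18×10⁻⁶×157×800 = 3.455 mm.
The rigid supports impose zero overall length change; the single axial force P common to all segments must satisfy P Σ Lᵢ/(AᵢEᵢ) = δ_free.
The series flexibility is Σ Lᵢ/(AᵢEᵢ) = 260/(975×205×10³) + 270/(400×191×10³) + 800/(975×104×10³) = 1.272×10⁻⁵ mm/N.
So P = 3.455 / 1.272×10⁻⁵ = 271.6 kN, tensile.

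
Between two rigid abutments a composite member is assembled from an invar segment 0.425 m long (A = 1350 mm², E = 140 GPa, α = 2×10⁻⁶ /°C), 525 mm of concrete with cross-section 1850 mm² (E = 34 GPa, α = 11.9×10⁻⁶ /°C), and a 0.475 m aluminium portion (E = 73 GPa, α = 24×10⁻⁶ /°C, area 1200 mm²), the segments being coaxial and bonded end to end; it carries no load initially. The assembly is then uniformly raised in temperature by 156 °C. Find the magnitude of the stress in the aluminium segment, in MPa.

If the supports were absent, the total length change would be Σ αᵢΔT Lᵢ = 2×10⁻⁶×156×425 + 11.9×10⁻⁶×156×525 + 24×10⁻⁶×156×475 = 2.886 mm.
The rigid supports impose zero overall length change; the single axial force P common to all segments must satisfy P Σ Lᵢ/(AᵢEᵢ) = δ_free.
The series flexibility is Σ Lᵢ/(AᵢEᵢ) = 425/(1350×140×10³) + 525/(1850×34×10³) + 475/(1200×73×10³) = 1.602×10⁻⁵ mm/N.
Hence P = δ_free / Σ(L/AE) = 2.886/1.602×10⁻⁵ = 180.2 kN (compressive).
σ_{aluminium} = P / A = 180200 / 1200 = 150.1 MPa.

σ ≈ 150 MPa (compressive)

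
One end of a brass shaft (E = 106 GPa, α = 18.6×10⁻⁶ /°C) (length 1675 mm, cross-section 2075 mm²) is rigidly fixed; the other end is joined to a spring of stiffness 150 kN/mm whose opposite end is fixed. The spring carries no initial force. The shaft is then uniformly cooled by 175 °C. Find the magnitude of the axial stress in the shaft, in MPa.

σ ≈ 184 MPa (tensile)

If the spring were absent the shaft would shorten by αΔT L = 18.6×10⁻⁶ × 175 × 1675 = 5.452 mm.
With a force P in the spring, the elastic change of the shaft is PL/(AE) and that of the spring is P/k; compatibility requires their sum to equal δ_free.
P [ L/(AE) + 1/k ] = δ_free → P [ 1675/(2075×106×10³) + 1/(150×10³) ] = 5.452.
P = 5.452 / 1.428×10⁻⁵ = 381700 N.
σ = P/A = 381700/2075 = 184 MPa.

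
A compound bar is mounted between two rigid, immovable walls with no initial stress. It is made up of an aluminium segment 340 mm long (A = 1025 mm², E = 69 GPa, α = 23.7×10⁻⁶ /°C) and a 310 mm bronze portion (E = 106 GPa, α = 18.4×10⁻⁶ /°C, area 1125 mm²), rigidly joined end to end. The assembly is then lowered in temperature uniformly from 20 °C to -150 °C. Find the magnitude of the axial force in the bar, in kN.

With the walls removed the bar would change length by δ_free = Σ αᵢΔT Lᵢ = 23.7×10⁻⁶×170×340 + 18.4×10⁻⁶×170×310 = 2.34 mm.
The rigid supports impose zero overall length change; the single axial force P common to all segments must satisfy P Σ Lᵢ/(AᵢEᵢ) = δ_free.
Σ Lᵢ/(AᵢEᵢ) = 340/(1025×69×10³) + 310/(1125×106×10³) = 7.407×10⁻⁶ mm/N.
So P = 2.34 / 7.407×10⁻⁶ = 315.9 kN, tensile.

P ≈ 316 kN (tensile)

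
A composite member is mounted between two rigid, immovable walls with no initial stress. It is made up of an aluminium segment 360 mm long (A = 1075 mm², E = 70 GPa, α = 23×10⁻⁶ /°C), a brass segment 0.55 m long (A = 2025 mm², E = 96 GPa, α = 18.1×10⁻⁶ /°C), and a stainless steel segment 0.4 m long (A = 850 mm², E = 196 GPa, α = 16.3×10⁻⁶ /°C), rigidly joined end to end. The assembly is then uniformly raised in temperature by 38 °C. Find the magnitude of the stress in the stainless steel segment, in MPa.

σ ≈ 111 MPa (compressive)

Free thermal expansion of the whole bar: Σ αᵢΔT Lᵢ = 23×10⁻⁶×38×360 + 18.1×10⁻⁶×38×550 + 16.3×10⁻⁶×38×400 = 0.9407 mm.
Since the ends are fixed, an axial force P builds up, equal in every segment, with P · Σ Lᵢ/(AᵢEᵢ) = δ_free.
Σ Lᵢ/(AᵢEᵢ) = 360/(1075×70×10³) + 550/(2025×96×10³) + 400/(850×196×10³) = 1.001×10⁻⁵ mm/N.
Hence P = δ_free / Σ(L/AE) = 0.9407/1.001×10⁻⁵ = 93.94 kN (compressive).
σ_{stainless steel} = P / A = 93940 / 850 = 110.5 MPa.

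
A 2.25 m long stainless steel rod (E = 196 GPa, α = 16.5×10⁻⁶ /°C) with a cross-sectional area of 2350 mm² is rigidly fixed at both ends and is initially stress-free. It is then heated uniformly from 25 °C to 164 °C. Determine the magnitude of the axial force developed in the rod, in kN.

P ≈ 1060 kN (compressive)

With zero net strain, σ = E·αΔT = 196 GPa × 16.5×10⁻⁶ × 139 = 449.5 MPa.
Then P = σA = 449.5 × 2350 mm² = 1056 kN, compressive.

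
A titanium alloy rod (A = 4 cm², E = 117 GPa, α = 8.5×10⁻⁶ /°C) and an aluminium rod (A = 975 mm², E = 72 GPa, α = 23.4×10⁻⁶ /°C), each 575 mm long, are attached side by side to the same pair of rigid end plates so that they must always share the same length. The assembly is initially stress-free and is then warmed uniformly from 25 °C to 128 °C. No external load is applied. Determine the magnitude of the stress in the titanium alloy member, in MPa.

Both members must finish at the same length. With the larger α, the aluminium tends to over-expand; the plates restrain it, putting the aluminium in compression and the titanium alloy in tension. With no external load the two internal forces are equal and opposite, magnitude P.
Compatibility of the two members (thermal + elastic change equal): (α₁ − α₂)ΔT = P·[1/(A₁E₁) + 1/(A₂E₂)].
|α₁ − α₂|·ΔT = 14.9×10⁻⁶ × 103 = 0.001535.
1/(A₁E₁) + 1/(A₂E₂) = 1/(400×117×10³) + 1/(975×72×10³) = 3.561×10⁻⁸ N⁻¹.
P = 0.001535 / 3.561×10⁻⁸ = 43090 N = 43.09 kN.
σ_{titanium alloy} = P/A₁ = 43090/400 = 107.7 MPa, tensile.

σ ≈ 108 MPa (tensile)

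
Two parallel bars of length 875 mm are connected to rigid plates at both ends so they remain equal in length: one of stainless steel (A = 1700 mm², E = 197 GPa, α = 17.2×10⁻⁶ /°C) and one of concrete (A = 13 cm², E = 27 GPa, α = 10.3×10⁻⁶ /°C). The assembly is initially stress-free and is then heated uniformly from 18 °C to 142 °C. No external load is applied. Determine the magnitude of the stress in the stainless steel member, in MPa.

σ ≈ 16 MPa (compressive)

Both members must finish at the same length. With the larger α, the stainless steel tends to over-expand; the plates restrain it, putting the stainless steel in compression and the concrete in tension. With no external load the two internal forces are equal and opposite, magnitude P.
Setting the final lengths equal and cancelling L: (α₁ − α₂)ΔT = P/(A₁E₁) + P/(A₂E₂).
|α₁ − α₂|·ΔT = 6.9×10⁻⁶ × 124 = 0.0008556.
1/(A₁E₁) + 1/(A₂E₂) = 1/(1700×197×10³) + 1/(1300×27×10³) = 3.148×10⁻⁸ N⁻¹.
So P = 0.0008556 / 3.148×10⁻⁸ = 27.18 kN.
σ_{stainless steel} = P/A₁ = 27180/1700 = 15.99 MPa, compressive.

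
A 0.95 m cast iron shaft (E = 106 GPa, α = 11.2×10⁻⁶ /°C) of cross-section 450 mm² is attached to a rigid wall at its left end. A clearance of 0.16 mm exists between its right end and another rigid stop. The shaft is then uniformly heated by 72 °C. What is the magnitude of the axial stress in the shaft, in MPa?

If the wall were absent the shaft would grow by αΔT L = 11.2×10⁻⁶ × 72 × 950 = 0.7661 mm.
This exceeds the 0.16 mm gap, so the wall pushes back. The portion of expansion that must be recovered elastically is δ_free − gap = 0.7661 − 0.16 = 0.6061 mm.
So σ = E(δ_free − g)/L = 106×10³ × 0.6061/950 = 67.63 MPa.

σ ≈ 67.6 MPa (compressive)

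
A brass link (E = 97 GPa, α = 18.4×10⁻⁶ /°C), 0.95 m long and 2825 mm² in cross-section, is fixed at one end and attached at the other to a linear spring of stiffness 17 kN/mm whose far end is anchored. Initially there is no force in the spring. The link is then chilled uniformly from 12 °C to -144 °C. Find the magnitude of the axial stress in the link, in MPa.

If the spring were absent the link would shorten by αΔT L = 18.4×10⁻⁶ × 156 × 950 = 2.727 mm.
With a force P in the spring, the elastic change of the link is PL/(AE) and that of the spring is P/k; compatibility requires their sum to equal δ_free.
So P = δ_free / [L/(AE) + 1/k] = 2.727 / [ 950/(2825×97×10³) + 1/(17×10³) ].
P = 2.727 / 6.229×10⁻⁵ = 43780 N.
σ = P/A = 43780/2825 = 15.5 MPa.

σ ≈ 15.5 MPa (tensile)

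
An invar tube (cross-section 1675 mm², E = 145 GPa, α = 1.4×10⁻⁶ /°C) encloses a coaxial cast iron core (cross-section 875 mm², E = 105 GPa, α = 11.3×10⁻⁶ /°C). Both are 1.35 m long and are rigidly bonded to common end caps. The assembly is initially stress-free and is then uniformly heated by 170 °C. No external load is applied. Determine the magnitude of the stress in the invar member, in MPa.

σ ≈ 67 MPa (tensile)

Equilibrium of a rigid end plate with no external load gives equal and opposite internal forces ±P in the two members. Since α_{cast iron} > α_{invar}, heating drives the cast iron into compression and the invar into tension.
Compatibility of the two members (thermal + elastic change equal): (α₁ − α₂)ΔT = P·[1/(A₁E₁) + 1/(A₂E₂)].
|α₁ − α₂|·ΔT = 9.9×10⁻⁶ × 170 = 0.001683.
1/(A₁E₁) + 1/(A₂E₂) = 1/(1675×145×10³) + 1/(875×105×10³) = 1.5×10⁻⁸ N⁻¹.
So P = 0.001683 / 1.5×10⁻⁸ = 112.2 kN.
σ_{invar} = P/A₁ = 112200/1675 = 66.98 MPa, tensile.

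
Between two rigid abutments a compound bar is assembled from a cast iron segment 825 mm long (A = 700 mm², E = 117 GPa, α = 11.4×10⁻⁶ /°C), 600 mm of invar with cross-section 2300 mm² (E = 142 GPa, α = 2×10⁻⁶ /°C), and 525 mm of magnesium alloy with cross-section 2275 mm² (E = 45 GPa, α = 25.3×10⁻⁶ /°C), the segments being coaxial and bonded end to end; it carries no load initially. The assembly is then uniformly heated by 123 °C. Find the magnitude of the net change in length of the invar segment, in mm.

With the walls removed the bar would change length by δ_free = Σ αᵢΔT Lᵢ = 11.4×10⁻⁶×123×825 + 2×10⁻⁶×123×600 + 25.3×10⁻⁶×123×525 = 2.938 mm.
The walls prevent any net length change, so an axial force P (same in every segment) develops. Compatibility: P · Σ Lᵢ/(AᵢEᵢ) = δ_free.
The series flexibility is Σ Lᵢ/(AᵢEᵢ) = 825/(700×117×10³) + 600/(2300×142×10³) + 525/(2275×45×10³) = 1.704×10⁻⁵ mm/N.
So P = 2.938 / 1.704×10⁻⁵ = 172.4 kN, compressive.
For the invar segment, free thermal change = 2×10⁻⁶×123×600 = 0.1476 mm and elastic change from P = 172400×600/(2300×142×10³) = 0.3168 mm; these oppose, so the net change is 0.169 mm (segment shortens).

|ΔL| ≈ 0.169 mm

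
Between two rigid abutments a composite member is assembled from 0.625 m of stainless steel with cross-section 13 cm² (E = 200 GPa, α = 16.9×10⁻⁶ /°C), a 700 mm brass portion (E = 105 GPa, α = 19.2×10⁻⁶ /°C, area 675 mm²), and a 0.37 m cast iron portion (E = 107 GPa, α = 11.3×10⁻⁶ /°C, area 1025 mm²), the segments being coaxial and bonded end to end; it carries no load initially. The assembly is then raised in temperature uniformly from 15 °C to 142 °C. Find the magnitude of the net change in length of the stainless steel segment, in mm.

|ΔL| ≈ 0.792 mm

Free thermal expansion of the whole bar: Σ αᵢΔT Lᵢ = 16.9×10⁻⁶×127×625 + 19.2×10⁻⁶×127×700 + 11.3×10⁻⁶×127×370 = 3.579 mm.
The walls prevent any net length change, so an axial force P (same in every segment) develops. Compatibility: P · Σ Lᵢ/(AᵢEᵢ) = δ_free.
The series flexibility is Σ Lᵢ/(AᵢEᵢ) = 625/(1300×200×10³) + 700/(675×105×10³) + 370/(1025×107×10³) = 1.565×10⁻⁵ mm/N.
So P = 3.579 / 1.565×10⁻⁵ = 228.7 kN, compressive.
For the stainless steel segment, free thermal change = 16.9×10⁻⁶×127×625 = 1.341 mm and elastic change from P = 228700×625/(1300×200×10³) = 0.5496 mm; these oppose, so the net change is 0.792 mm (segment lengthens).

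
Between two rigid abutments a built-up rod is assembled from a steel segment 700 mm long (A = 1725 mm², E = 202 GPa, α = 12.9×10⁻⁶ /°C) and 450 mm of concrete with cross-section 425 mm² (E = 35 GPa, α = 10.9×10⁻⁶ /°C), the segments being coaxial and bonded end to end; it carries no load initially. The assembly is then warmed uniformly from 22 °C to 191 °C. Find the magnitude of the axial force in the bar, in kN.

If the supports were absent, the total length change would be Σ αᵢΔT Lᵢ = 12.9×10⁻⁶×169×700 + 10.9×10⁻⁶×169×450 = 2.355 mm.
The walls prevent any net length change, so an axial force P (same in every segment) develops. Compatibility: P · Σ Lᵢ/(AᵢEᵢ) = δ_free.
Σ Lᵢ/(AᵢEᵢ) = 700/(1725×202×10³) + 450/(425×35×10³) = 3.226×10⁻⁵ mm/N.
Hence P = δ_free / Σ(L/AE) = 2.355/3.226×10⁻⁵ = 73 kN (compressive).

P ≈ 73 kN (compressive)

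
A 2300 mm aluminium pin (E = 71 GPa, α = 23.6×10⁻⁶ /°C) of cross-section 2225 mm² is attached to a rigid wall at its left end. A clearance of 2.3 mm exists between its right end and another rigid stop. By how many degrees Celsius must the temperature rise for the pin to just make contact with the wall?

ΔT ≈ 42.4 °C

Contact occurs when the free expansion equals the gap: αΔT L = 2.3 mm.
ΔT = 2.3 / (23.6×10⁻⁶ × 2300) = 42.37 °C.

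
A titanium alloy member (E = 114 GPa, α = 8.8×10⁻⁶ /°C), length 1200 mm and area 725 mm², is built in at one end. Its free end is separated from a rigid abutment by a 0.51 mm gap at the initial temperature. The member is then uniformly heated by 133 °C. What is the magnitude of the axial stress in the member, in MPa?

Free thermal elongation = αΔT L = 8.8×10⁻⁶ × 133 × 1200 = 1.404 mm.
The gap closes (δ_free > 0.51 mm) and the wall then resists a further 1.404 − 0.51 = 0.8945 mm of expansion.
So σ = E(δ_free − g)/L = 114×10³ × 0.8945/1200 = 84.98 MPa.

σ ≈ 85 MPa (compressive)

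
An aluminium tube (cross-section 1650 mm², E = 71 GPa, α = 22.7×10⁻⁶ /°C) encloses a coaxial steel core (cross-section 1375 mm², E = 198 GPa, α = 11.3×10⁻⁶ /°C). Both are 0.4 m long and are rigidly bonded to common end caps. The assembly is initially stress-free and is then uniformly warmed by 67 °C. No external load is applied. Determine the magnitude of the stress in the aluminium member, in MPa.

Both members must finish at the same length. With the larger α, the aluminium tends to over-expand; the plates restrain it, putting the aluminium in compression and the steel in tension. With no external load the two internal forces are equal and opposite, magnitude P.
Equating the net (thermal + elastic) strains gives |α₁ − α₂|·ΔT = P·[1/(A₁E₁) + 1/(A₂E₂)].
|α₁ − α₂|·ΔT = 11.4×10⁻⁶ × 67 = 0.0007638.
1/(A₁E₁) + 1/(A₂E₂) = 1/(1650×71×10³) + 1/(1375×198×10³) = 1.221×10⁻⁸ N⁻¹.
P = 0.0007638 / 1.221×10⁻⁸ = 62560 N = 62.56 kN.
σ_{aluminium} = P/A₁ = 62560/1650 = 37.91 MPa, compressive.

σ ≈ 37.9 MPa (compressive)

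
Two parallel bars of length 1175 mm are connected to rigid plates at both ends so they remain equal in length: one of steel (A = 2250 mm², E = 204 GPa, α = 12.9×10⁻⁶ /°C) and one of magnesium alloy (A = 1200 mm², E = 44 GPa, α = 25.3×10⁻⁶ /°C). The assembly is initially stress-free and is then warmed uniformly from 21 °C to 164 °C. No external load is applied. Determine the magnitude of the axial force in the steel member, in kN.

Equilibrium of a rigid end plate with no external load gives equal and opposite internal forces ±P in the two members. Since α_{magnesium alloy} > α_{steel}, heating drives the magnesium alloy into compression and the steel into tension.
Compatibility of the two members (thermal + elastic change equal): (α₁ − α₂)ΔT = P·[1/(A₁E₁) + 1/(A₂E₂)].
|α₁ − α₂|·ΔT = 12.4×10⁻⁶ × 143 = 0.001773.
1/(A₁E₁) + 1/(A₂E₂) = 1/(2250×204×10³) + 1/(1200×44×10³) = 2.112×10⁻⁸ N⁻¹.
So P = 0.001773 / 2.112×10⁻⁸ = 83.97 kN.

P ≈ 84 kN (tensile in the steel)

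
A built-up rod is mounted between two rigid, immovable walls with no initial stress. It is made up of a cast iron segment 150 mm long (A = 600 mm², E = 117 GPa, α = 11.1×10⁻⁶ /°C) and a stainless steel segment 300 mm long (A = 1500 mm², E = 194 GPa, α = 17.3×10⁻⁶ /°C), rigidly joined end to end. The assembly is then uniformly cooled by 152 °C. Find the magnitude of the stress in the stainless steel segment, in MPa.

Free thermal contraction of the whole bar: Σ αᵢΔT Lᵢ = 11.1×10⁻⁶×152×150 + 17.3×10⁻⁶×152×300 = 1.042 mm.
The rigid supports impose zero overall length change; the single axial force P common to all segments must satisfy P Σ Lᵢ/(AᵢEᵢ) = δ_free.
Σ Lᵢ/(AᵢEᵢ) = 150/(600×117×10³) + 300/(1500×194×10³) = 3.168×10⁻⁶ mm/N.
Hence P = δ_free / Σ(L/AE) = 1.042/3.168×10⁻⁶ = 328.9 kN (tensile).
σ_{stainless steel} = P / A = 328900 / 1500 = 219.3 MPa.

σ ≈ 219 MPa (tensile)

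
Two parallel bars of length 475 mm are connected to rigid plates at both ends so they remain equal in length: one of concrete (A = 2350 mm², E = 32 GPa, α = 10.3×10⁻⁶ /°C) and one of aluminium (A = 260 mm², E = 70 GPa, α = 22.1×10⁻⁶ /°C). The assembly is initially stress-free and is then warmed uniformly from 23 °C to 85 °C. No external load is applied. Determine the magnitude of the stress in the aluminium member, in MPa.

The aluminium has the larger α, so on heating it would change length more than the concrete if both were free. The rigid plates force a common final length, so the aluminium is put into compression and the concrete into tension, with equal and opposite forces P (no external load).
Setting the final lengths equal and cancelling L: (α₁ − α₂)ΔT = P/(A₁E₁) + P/(A₂E₂).
|α₁ − α₂|·ΔT = 11.8×10⁻⁶ × 62 = 0.0007316.
1/(A₁E₁) + 1/(A₂E₂) = 1/(2350×32×10³) + 1/(260×70×10³) = 6.824×10⁻⁸ N⁻¹.
P = 0.0007316 / 6.824×10⁻⁸ = 10720 N = 10.72 kN.
σ_{aluminium} = P/A₂ = 10720/260 = 41.23 MPa, compressive.

σ ≈ 41.2 MPa (compressive)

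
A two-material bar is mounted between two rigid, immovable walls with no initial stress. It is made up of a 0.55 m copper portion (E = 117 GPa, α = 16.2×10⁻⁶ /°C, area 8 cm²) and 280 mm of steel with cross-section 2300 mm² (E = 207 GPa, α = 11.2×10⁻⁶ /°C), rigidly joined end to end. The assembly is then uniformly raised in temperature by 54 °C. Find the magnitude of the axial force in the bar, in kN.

With the walls removed the bar would change length by δ_free = Σ αᵢΔT Lᵢ = 16.2×10⁻⁶×54×550 + 11.2×10⁻⁶×54×280 = 0.6505 mm.
Since the ends are fixed, an axial force P builds up, equal in every segment, with P · Σ Lᵢ/(AᵢEᵢ) = δ_free.
The series flexibility is Σ Lᵢ/(AᵢEᵢ) = 550/(800×117×10³) + 280/(2300×207×10³) = 6.464×10⁻⁶ mm/N.
P = 0.6505 / 6.464×10⁻⁶ = 100600 N = 100.6 kN, compressive.

P ≈ 101 kN (compressive)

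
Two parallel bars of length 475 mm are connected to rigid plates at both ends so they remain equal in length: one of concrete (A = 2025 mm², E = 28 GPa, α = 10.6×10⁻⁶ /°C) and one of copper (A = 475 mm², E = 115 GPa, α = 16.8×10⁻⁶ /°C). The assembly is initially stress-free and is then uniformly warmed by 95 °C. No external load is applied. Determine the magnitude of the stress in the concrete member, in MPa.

Both members must finish at the same length. With the larger α, the copper tends to over-expand; the plates restrain it, putting the copper in compression and the concrete in tension. With no external load the two internal forces are equal and opposite, magnitude P.
Setting the final lengths equal and cancelling L: (α₁ − α₂)ΔT = P/(A₁E₁) + P/(A₂E₂).
|α₁ − α₂|·ΔT = 6.2×10⁻⁶ × 95 = 0.000589.
1/(A₁E₁) + 1/(A₂E₂) = 1/(2025×28×10³) + 1/(475×115×10³) = 3.594×10⁻⁸ N⁻¹.
P = 0.000589 / 3.594×10⁻⁸ = 16390 N = 16.39 kN.
σ_{concrete} = P/A₁ = 16390/2025 = 8.092 MPa, tensile.

σ ≈ 8.09 MPa (tensile)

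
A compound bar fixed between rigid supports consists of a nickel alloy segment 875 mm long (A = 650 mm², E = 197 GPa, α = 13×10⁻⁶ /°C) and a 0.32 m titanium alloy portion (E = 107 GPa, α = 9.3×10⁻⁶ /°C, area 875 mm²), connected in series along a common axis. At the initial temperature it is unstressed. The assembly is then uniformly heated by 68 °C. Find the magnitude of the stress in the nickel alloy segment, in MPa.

Free thermal expansion of the whole bar: Σ αᵢΔT Lᵢ = 13×10⁻⁶×68×875 + 9.3×10⁻⁶×68×320 = 0.9759 mm.
Since the ends are fixed, an axial force P builds up, equal in every segment, with P · Σ Lᵢ/(AᵢEᵢ) = δ_free.
The series flexibility is Σ Lᵢ/(AᵢEᵢ) = 875/(650×197×10³) + 320/(875×107×10³) = 1.025×10⁻⁵ mm/N.
Hence P = δ_free / Σ(L/AE) = 0.9759/1.025×10⁻⁵ = 95.2 kN (compressive).
σ_{nickel alloy} = P / A = 95200 / 650 = 146.5 MPa.

σ ≈ 146 MPa (compressive)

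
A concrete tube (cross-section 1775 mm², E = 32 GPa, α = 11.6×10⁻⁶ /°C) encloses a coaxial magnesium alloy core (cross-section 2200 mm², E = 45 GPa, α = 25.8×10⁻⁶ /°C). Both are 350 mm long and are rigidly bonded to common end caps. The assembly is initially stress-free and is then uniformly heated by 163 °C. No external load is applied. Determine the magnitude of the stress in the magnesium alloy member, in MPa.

The magnesium alloy has the larger α, so on heating it would change length more than the concrete if both were free. The rigid plates force a common final length, so the magnesium alloy is put into compression and the concrete into tension, with equal and opposite forces P (no external load).
Setting the final lengths equal and cancelling L: (α₁ − α₂)ΔT = P/(A₁E₁) + P/(A₂E₂).
|α₁ − α₂|·ΔT = 14.2×10⁻⁶ × 163 = 0.002315.
1/(A₁E₁) + 1/(A₂E₂) = 1/(1775×32×10³) + 1/(2200×45×10³) = 2.771×10⁻⁸ N⁻¹.
So P = 0.002315 / 2.771×10⁻⁸ = 83.54 kN.
σ_{magnesium alloy} = P/A₂ = 83540/2200 = 37.97 MPa, compressive.

σ ≈ 38 MPa (compressive)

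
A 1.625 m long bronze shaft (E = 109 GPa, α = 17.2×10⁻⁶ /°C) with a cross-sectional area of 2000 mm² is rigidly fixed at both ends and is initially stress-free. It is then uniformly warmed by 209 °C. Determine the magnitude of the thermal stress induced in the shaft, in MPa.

The supports are rigid, so the total axial strain is zero. The restrained thermal strain is ε = αΔT = 17.2×10⁻⁶ × 209 = 3594.8×10⁻⁶.
Hence σ = E·αΔT = 109×10³ × 3594.8×10⁻⁶ = 391.8 MPa, compressive.

σ ≈ 392 MPa (compressive)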